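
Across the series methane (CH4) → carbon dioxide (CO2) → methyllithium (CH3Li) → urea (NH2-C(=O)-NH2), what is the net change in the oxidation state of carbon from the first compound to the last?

Carbon oxidation states along the series — methane: -4, carbon dioxide: +4, methyllithium: -4, urea: +4.
Net change = +4 − (-4) = +8.

+8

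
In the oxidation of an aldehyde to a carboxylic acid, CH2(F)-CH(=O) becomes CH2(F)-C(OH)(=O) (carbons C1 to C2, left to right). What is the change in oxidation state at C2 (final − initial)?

+2

Before: C2 has 1 bond to C, 1 bond to H, 2 bonds to O → oxidation state +1.
After: C2 has 1 bond to C, 3 bonds to O → oxidation state +3.
Δ = +3 − (+1) = +2, so this is an oxidation at C2.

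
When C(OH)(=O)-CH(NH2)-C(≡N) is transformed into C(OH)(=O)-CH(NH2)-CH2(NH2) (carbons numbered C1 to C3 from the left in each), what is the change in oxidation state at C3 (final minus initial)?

-4

Before: C3 has 1 bond to C, 3 bonds to N → oxidation state +3.
After: C3 has 1 bond to C, 2 bonds to H, 1 bond to N → oxidation state -1.
Δ = -1 − (+3) = -4, so this is a reduction at C3.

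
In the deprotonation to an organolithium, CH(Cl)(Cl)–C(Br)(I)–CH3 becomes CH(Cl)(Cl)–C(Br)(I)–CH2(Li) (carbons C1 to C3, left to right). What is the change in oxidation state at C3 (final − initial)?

Before: C3 has 1 bond to C, 3 bonds to H → oxidation state -3.
After: C3 has 1 bond to C, 2 bonds to H, 1 bond to Li → oxidation state -3.
Δ = -3 − (-3) = 0, so no net redox change at C3.

0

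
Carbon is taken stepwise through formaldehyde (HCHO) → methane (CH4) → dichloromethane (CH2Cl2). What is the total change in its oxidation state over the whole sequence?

0

Carbon oxidation states along the series — formaldehyde: 0, methane: -4, dichloromethane: 0.
Net change = 0 − (0) = 0.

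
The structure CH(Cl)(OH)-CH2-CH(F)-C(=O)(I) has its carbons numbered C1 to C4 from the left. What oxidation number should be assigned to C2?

-2

Assign +1 per bond to O/N/halogen, −1 per bond to H or an electropositive element, and 0 per bond to carbon.
C2 has one bond to C (0), one bond to C (0), one bond to H (-1), one bond to H (-1).
Oxidation state = 0 + 0 − 1 − 1 = -2.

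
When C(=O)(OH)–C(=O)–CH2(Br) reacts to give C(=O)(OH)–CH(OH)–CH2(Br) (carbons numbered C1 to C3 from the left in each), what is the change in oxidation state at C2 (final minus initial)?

-2

Before: C2 has 2 bonds to C, 2 bonds to O → oxidation state +2.
After: C2 has 2 bonds to C, 1 bond to H, 1 bond to O → oxidation state 0.
Δ = 0 − (+2) = -2, so this is a reduction at C2.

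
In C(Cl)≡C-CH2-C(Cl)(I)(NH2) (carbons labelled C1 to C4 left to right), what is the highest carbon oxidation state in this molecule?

+3

Tallying each carbon's bonds:
C1: 3C, 1Cl → 0 + 1 = +1
C2: 4C → 0 = 0
C3: 2C, 2H → 0 − 2 = -2
C4: 1C, 1N, 1Cl, 1I → 0 + 1 + 1 + 1 = +3
The highest value is +3.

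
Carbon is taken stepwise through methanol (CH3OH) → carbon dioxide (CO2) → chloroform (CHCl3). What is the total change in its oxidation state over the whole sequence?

Carbon oxidation states along the series — methanol: -2, carbon dioxide: +4, chloroform: +2.
Net change = +2 − (-2) = +4.

+4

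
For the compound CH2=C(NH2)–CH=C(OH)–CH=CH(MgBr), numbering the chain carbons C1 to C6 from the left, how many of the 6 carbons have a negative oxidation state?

Tallying each carbon's bonds:
C1: 2C, 2H → 0 − 2 = -2
C2: 3C, 1N → 0 + 1 = +1
C3: 3C, 1H → 0 − 1 = -1
C4: 3C, 1O → 0 + 1 = +1
C5: 3C, 1H → 0 − 1 = -1
C6: 2C, 1H, 1Mg → 0 − 1 − 1 = -2
4 carbons (C1, C3, C5, C6) meet the condition.

4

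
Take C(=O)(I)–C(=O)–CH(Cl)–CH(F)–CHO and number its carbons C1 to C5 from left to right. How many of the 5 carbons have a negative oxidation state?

Tallying each carbon's bonds:
C1: 1C, 2O, 1I → 0 + 2 + 1 = +3
C2: 2C, 2O → 0 + 2 = +2
C3: 2C, 1H, 1Cl → 0 − 1 + 1 = 0
C4: 2C, 1H, 1F → 0 − 1 + 1 = 0
C5: 1C, 1H, 2O → 0 − 1 + 2 = +1
0 carbons meet the condition.

0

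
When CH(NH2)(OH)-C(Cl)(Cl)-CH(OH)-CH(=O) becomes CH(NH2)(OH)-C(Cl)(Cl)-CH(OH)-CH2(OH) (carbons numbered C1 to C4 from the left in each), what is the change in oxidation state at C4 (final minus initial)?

Before: C4 has 1 bond to C, 1 bond to H, 2 bonds to O → oxidation state +1.
After: C4 has 1 bond to C, 2 bonds to H, 1 bond to O → oxidation state -1.
Δ = -1 − (+1) = -2, so this is a reduction at C4.

-2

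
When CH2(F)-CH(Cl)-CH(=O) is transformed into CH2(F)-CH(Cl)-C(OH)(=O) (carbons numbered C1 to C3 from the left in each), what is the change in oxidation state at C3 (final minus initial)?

Before: C3 has 1 bond to C, 1 bond to H, 2 bonds to O → oxidation state +1.
After: C3 has 1 bond to C, 3 bonds to O → oxidation state +3.
Δ = +3 − (+1) = +2, so this is an oxidation at C3.

+2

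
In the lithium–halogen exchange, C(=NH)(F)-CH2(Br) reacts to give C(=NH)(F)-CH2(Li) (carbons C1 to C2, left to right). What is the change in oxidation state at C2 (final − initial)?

Before: C2 has 1 bond to C, 2 bonds to H, 1 bond to Br → oxidation state -1.
After: C2 has 1 bond to C, 2 bonds to H, 1 bond to Li → oxidation state -3.
Δ = -3 − (-1) = -2, so this is a reduction at C2.

-2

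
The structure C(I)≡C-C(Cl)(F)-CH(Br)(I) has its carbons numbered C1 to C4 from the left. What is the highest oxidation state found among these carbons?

+2

Tallying each carbon's bonds:
C1: 3C, 1I → 0 + 1 = +1
C2: 4C → 0 = 0
C3: 2C, 1F, 1Cl → 0 + 1 + 1 = +2
C4: 1C, 1H, 1Br, 1I → 0 − 1 + 1 + 1 = +1
The highest value is +2.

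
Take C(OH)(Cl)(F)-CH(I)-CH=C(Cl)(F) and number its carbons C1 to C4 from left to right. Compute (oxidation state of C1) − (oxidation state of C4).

+1

C1: 1C, 1O, 1F, 1Cl → 0 + 1 + 1 + 1 = +3
C4: 2C, 1F, 1Cl → 0 + 1 + 1 = +2
Difference: +3 − (+2) = +1.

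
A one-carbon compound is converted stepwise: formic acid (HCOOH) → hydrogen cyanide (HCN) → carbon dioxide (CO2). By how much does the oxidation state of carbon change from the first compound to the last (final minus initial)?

+2

Carbon oxidation states along the series — formic acid: +2, hydrogen cyanide: +2, carbon dioxide: +4.
Net change = +4 − (+2) = +2.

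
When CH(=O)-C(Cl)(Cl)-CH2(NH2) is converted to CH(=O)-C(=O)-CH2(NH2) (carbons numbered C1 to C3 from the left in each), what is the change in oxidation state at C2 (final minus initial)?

Before: C2 has 2 bonds to C, 2 bonds to Cl → oxidation state +2.
After: C2 has 2 bonds to C, 2 bonds to O → oxidation state +2.
Δ = +2 − (+2) = 0, so no net redox change at C2.

0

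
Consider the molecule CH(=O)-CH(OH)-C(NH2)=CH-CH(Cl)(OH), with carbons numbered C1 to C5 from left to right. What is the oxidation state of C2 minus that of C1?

C2: 2C, 1H, 1O → 0 − 1 + 1 = 0
C1: 1C, 1H, 2O → 0 − 1 + 2 = +1
Difference: 0 − (+1) = -1.

-1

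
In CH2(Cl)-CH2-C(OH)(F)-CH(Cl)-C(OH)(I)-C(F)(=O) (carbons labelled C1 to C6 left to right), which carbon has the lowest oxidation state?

Bonds to more-electronegative neighbours contribute +1 each, bonds to H or metals contribute −1 each, and C–C bonds contribute 0. Tallying each carbon:
C1: 1C, 2H, 1Cl → 0 − 2 + 1 = -1
C2: 2C, 2H → 0 − 2 = -2
C3: 2C, 1O, 1F → 0 + 1 + 1 = +2
C4: 2C, 1H, 1Cl → 0 − 1 + 1 = 0
C5: 2C, 1O, 1I → 0 + 1 + 1 = +2
C6: 1C, 2O, 1F → 0 + 2 + 1 = +3
The most reduced carbon is C2 at -2.

C2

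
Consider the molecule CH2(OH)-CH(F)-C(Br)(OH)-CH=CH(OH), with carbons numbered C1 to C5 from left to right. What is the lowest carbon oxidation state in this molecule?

Assign +1 per bond to O/N/halogen, −1 per bond to H or an electropositive element, and 0 per bond to carbon. Tallying each carbon:
C1: 1C, 2H, 1O → 0 − 2 + 1 = -1
C2: 2C, 1H, 1F → 0 − 1 + 1 = 0
C3: 2C, 1O, 1Br → 0 + 1 + 1 = +2
C4: 3C, 1H → 0 − 1 = -1
C5: 2C, 1H, 1O → 0 − 1 + 1 = 0
The lowest value is -1.

-1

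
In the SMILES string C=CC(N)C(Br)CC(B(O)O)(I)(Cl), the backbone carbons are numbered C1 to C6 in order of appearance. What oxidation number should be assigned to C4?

0

Bonds to more-electronegative neighbours contribute +1 each, bonds to H or metals contribute −1 each, and C–C bonds contribute 0.
C4 has one bond to C (0), one bond to C (0), one bond to Br (+1), one bond to H (-1).
Oxidation state = 0 + 0 + 1 − 1 = 0.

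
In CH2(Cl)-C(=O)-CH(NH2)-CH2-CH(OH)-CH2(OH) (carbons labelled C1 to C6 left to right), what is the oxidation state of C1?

-1

C1 has one bond to C (0), one bond to H (-1), one bond to Cl (+1), one bond to H (-1).
Oxidation state = 0 − 1 + 1 − 1 = -1.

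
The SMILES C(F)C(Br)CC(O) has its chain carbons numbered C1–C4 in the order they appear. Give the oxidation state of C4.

-1

Count +1 for every bond to an atom more electronegative than carbon and −1 for every bond to one less electronegative; C–C bonds are 0.
C4 has one bond to C (0), one bond to O (+1), one bond to H (-1), one bond to H (-1).
Oxidation state = 0 + 1 − 1 − 1 = -1.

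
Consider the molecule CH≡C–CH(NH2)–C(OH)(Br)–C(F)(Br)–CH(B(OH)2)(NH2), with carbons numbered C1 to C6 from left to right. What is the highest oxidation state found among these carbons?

Bonds to more-electronegative neighbours contribute +1 each, bonds to H or metals contribute −1 each, and C–C bonds contribute 0. Tallying each carbon:
C1: 3C, 1H → 0 − 1 = -1
C2: 4C → 0 = 0
C3: 2C, 1H, 1N → 0 − 1 + 1 = 0
C4: 2C, 1O, 1Br → 0 + 1 + 1 = +2
C5: 2C, 1F, 1Br → 0 + 1 + 1 = +2
C6: 1C, 1H, 1N, 1B → 0 − 1 + 1 − 1 = -1
The highest value is +2.

+2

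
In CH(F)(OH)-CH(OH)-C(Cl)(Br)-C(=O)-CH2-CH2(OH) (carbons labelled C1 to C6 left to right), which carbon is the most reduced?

C5

Each bond to a more electronegative atom (O, N, halogen) counts +1, each bond to a less electronegative atom (H, metal, B, Si) counts −1, and each C–C bond counts 0. Tallying each carbon:
C1: 1C, 1H, 1O, 1F → 0 − 1 + 1 + 1 = +1
C2: 2C, 1H, 1O → 0 − 1 + 1 = 0
C3: 2C, 1Cl, 1Br → 0 + 1 + 1 = +2
C4: 2C, 2O → 0 + 2 = +2
C5: 2C, 2H → 0 − 2 = -2
C6: 1C, 2H, 1O → 0 − 2 + 1 = -1
The most reduced carbon is C5 at -2.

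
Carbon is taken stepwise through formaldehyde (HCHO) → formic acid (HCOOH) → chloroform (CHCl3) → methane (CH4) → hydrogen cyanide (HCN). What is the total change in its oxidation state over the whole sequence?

+2

Carbon oxidation states along the series — formaldehyde: 0, formic acid: +2, chloroform: +2, methane: -4, hydrogen cyanide: +2.
Net change = +2 − (0) = +2.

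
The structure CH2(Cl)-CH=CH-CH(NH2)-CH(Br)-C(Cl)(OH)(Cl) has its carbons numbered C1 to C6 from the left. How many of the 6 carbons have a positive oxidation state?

1

Tallying each carbon's bonds:
C1: 1C, 2H, 1Cl → 0 − 2 + 1 = -1
C2: 3C, 1H → 0 − 1 = -1
C3: 3C, 1H → 0 − 1 = -1
C4: 2C, 1H, 1N → 0 − 1 + 1 = 0
C5: 2C, 1H, 1Br → 0 − 1 + 1 = 0
C6: 1C, 1O, 2Cl → 0 + 1 + 2 = +3
1 carbon (C6) meets the condition.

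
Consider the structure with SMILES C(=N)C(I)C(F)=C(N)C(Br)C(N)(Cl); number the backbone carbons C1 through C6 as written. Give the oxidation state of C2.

0

C2 has one bond to C (0), one bond to C (0), one bond to H (-1), one bond to I (+1).
Oxidation state = 0 + 0 − 1 + 1 = 0.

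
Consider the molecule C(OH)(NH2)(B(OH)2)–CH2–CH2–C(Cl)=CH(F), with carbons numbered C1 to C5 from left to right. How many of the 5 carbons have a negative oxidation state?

2

Each bond to a more electronegative atom (O, N, halogen) counts +1, each bond to a less electronegative atom (H, metal, B, Si) counts −1, and each C–C bond counts 0. Tallying each carbon:
C1: 1C, 1O, 1N, 1B → 0 + 1 + 1 − 1 = +1
C2: 2C, 2H → 0 − 2 = -2
C3: 2C, 2H → 0 − 2 = -2
C4: 3C, 1Cl → 0 + 1 = +1
C5: 2C, 1H, 1F → 0 − 1 + 1 = 0
2 carbons (C2, C3) meet the condition.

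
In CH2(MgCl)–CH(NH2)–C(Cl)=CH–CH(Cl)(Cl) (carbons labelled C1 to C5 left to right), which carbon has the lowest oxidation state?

C1

Assign +1 per bond to O/N/halogen, −1 per bond to H or an electropositive element, and 0 per bond to carbon. Tallying each carbon:
C1: 1C, 2H, 1Mg → 0 − 2 − 1 = -3
C2: 2C, 1H, 1N → 0 − 1 + 1 = 0
C3: 3C, 1Cl → 0 + 1 = +1
C4: 3C, 1H → 0 − 1 = -1
C5: 1C, 1H, 2Cl → 0 − 1 + 2 = +1
The most reduced carbon is C1 at -3.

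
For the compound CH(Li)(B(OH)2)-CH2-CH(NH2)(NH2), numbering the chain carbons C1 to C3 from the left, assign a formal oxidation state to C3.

Assign +1 per bond to O/N/halogen, −1 per bond to H or an electropositive element, and 0 per bond to carbon.
C3 has one bond to C (0), one bond to H (-1), one bond to N (+1), one bond to N (+1).
Oxidation state = 0 − 1 + 1 + 1 = +1.

+1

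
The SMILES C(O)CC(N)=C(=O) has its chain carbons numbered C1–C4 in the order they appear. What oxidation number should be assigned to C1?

Count +1 for every bond to an atom more electronegative than carbon and −1 for every bond to one less electronegative; C–C bonds are 0.
C1 has one bond to C (0), one bond to O (+1), one bond to H (-1), one bond to H (-1).
Oxidation state = 0 + 1 − 1 − 1 = -1.

-1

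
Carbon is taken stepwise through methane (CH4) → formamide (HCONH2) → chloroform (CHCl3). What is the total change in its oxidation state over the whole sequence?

Carbon oxidation states along the series — methane: -4, formamide: +2, chloroform: +2.
Net change = +2 − (-4) = +6.

+6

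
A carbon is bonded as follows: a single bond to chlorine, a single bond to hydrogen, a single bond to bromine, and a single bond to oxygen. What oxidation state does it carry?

The carbon has one bond to Br (+1), one bond to H (-1), one bond to Cl (+1), one bond to O (+1).
Oxidation state = +1 − 1 + 1 + 1 = +2.

+2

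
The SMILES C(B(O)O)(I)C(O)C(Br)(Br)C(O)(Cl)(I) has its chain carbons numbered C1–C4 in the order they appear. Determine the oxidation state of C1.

C1 has one bond to C (0), one bond to B (-1), one bond to I (+1), one bond to H (-1).
Oxidation state = 0 − 1 + 1 − 1 = -1.

-1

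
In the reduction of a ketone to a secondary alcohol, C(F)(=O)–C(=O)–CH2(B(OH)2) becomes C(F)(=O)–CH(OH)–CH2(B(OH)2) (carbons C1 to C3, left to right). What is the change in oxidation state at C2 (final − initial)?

Before: C2 has 2 bonds to C, 2 bonds to O → oxidation state +2.
After: C2 has 2 bonds to C, 1 bond to H, 1 bond to O → oxidation state 0.
Δ = 0 − (+2) = -2, so this is a reduction at C2.

-2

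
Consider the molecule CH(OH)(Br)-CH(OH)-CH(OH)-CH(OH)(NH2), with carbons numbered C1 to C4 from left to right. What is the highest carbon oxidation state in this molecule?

+1

Tallying each carbon's bonds:
C1: 1C, 1H, 1O, 1Br → 0 − 1 + 1 + 1 = +1
C2: 2C, 1H, 1O → 0 − 1 + 1 = 0
C3: 2C, 1H, 1O → 0 − 1 + 1 = 0
C4: 1C, 1H, 1O, 1N → 0 − 1 + 1 + 1 = +1
The highest value is +1.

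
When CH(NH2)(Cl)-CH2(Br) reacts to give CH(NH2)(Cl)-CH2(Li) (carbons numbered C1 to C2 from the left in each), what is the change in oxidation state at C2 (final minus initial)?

-2

Before: C2 has 1 bond to C, 2 bonds to H, 1 bond to Br → oxidation state -1.
After: C2 has 1 bond to C, 2 bonds to H, 1 bond to Li → oxidation state -3.
Δ = -3 − (-1) = -2, so this is a reduction at C2.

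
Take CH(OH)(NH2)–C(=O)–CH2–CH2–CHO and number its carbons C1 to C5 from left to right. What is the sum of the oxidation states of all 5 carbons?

Assign +1 per bond to O/N/halogen, −1 per bond to H or an electropositive element, and 0 per bond to carbon. Tallying each carbon:
C1: 1C, 1H, 1O, 1N → 0 − 1 + 1 + 1 = +1
C2: 2C, 2O → 0 + 2 = +2
C3: 2C, 2H → 0 − 2 = -2
C4: 2C, 2H → 0 − 2 = -2
C5: 1C, 1H, 2O → 0 − 1 + 2 = +1
Sum = +1 + 2 − 2 − 2 + 1 = 0.

0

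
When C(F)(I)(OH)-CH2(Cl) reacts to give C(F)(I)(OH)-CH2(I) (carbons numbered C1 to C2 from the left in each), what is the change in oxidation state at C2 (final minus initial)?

Before: C2 has 1 bond to C, 2 bonds to H, 1 bond to Cl → oxidation state -1.
After: C2 has 1 bond to C, 2 bonds to H, 1 bond to I → oxidation state -1.
Δ = -1 − (-1) = 0, so no net redox change at C2.

0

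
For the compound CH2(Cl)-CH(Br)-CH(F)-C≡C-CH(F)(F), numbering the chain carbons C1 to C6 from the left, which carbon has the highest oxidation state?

C6

Tallying each carbon's bonds:
C1: 1C, 2H, 1Cl → 0 − 2 + 1 = -1
C2: 2C, 1H, 1Br → 0 − 1 + 1 = 0
C3: 2C, 1H, 1F → 0 − 1 + 1 = 0
C4: 4C → 0 = 0
C5: 4C → 0 = 0
C6: 1C, 1H, 2F → 0 − 1 + 2 = +1
The most oxidised carbon is C6 at +1.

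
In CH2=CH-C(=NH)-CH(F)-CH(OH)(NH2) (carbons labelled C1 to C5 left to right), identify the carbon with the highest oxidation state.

C3

Each bond to a more electronegative atom (O, N, halogen) counts +1, each bond to a less electronegative atom (H, metal, B, Si) counts −1, and each C–C bond counts 0. Tallying each carbon:
C1: 2C, 2H → 0 − 2 = -2
C2: 3C, 1H → 0 − 1 = -1
C3: 2C, 2N → 0 + 2 = +2
C4: 2C, 1H, 1F → 0 − 1 + 1 = 0
C5: 1C, 1H, 1O, 1N → 0 − 1 + 1 + 1 = +1
The most oxidised carbon is C3 at +2.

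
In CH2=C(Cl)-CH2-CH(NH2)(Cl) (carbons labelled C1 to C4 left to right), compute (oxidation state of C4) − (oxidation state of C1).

C4: 1C, 1H, 1N, 1Cl → 0 − 1 + 1 + 1 = +1
C1: 2C, 2H → 0 − 2 = -2
Difference: +1 − (-2) = +3.

+3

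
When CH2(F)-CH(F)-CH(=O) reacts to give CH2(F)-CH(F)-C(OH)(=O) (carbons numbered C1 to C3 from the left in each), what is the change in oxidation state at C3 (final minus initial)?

Before: C3 has 1 bond to C, 1 bond to H, 2 bonds to O → oxidation state +1.
After: C3 has 1 bond to C, 3 bonds to O → oxidation state +3.
Δ = +3 − (+1) = +2, so this is an oxidation at C3.

+2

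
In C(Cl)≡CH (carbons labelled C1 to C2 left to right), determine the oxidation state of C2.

Bonds to more-electronegative neighbours contribute +1 each, bonds to H or metals contribute −1 each, and C–C bonds contribute 0.
C2 has a triple bond to C (3×0 = 0), one bond to H (-1).
Oxidation state = 0 − 1 = -1.

-1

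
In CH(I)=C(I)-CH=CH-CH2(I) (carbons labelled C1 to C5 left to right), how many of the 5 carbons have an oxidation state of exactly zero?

1

Bonds to more-electronegative neighbours contribute +1 each, bonds to H or metals contribute −1 each, and C–C bonds contribute 0. Tallying each carbon:
C1: 2C, 1H, 1I → 0 − 1 + 1 = 0
C2: 3C, 1I → 0 + 1 = +1
C3: 3C, 1H → 0 − 1 = -1
C4: 3C, 1H → 0 − 1 = -1
C5: 1C, 2H, 1I → 0 − 2 + 1 = -1
1 carbon (C1) meets the condition.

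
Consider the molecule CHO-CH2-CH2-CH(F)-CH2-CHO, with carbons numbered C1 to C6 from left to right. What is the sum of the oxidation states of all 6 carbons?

Tallying each carbon's bonds:
C1: 1C, 1H, 2O → 0 − 1 + 2 = +1
C2: 2C, 2H → 0 − 2 = -2
C3: 2C, 2H → 0 − 2 = -2
C4: 2C, 1H, 1F → 0 − 1 + 1 = 0
C5: 2C, 2H → 0 − 2 = -2
C6: 1C, 1H, 2O → 0 − 1 + 2 = +1
Sum = +1 − 2 − 2 + 0 − 2 + 1 = -4.

-4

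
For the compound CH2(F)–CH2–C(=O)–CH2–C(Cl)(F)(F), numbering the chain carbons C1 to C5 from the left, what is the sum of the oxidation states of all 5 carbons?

Assign +1 per bond to O/N/halogen, −1 per bond to H or an electropositive element, and 0 per bond to carbon. Tallying each carbon:
C1: 1C, 2H, 1F → 0 − 2 + 1 = -1
C2: 2C, 2H → 0 − 2 = -2
C3: 2C, 2O → 0 + 2 = +2
C4: 2C, 2H → 0 − 2 = -2
C5: 1C, 2F, 1Cl → 0 + 2 + 1 = +3
Sum = -1 − 2 + 2 − 2 + 3 = 0.

0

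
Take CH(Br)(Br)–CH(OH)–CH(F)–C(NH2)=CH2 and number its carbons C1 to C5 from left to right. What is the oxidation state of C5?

C5 has a double bond to C (2×0 = 0), one bond to H (-1), one bond to H (-1).
Oxidation state = 0 − 1 − 1 = -2.

-2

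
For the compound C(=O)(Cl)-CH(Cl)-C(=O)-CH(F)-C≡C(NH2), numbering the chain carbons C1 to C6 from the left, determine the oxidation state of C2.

0

C2 has one bond to C (0), one bond to C (0), one bond to Cl (+1), one bond to H (-1).
Oxidation state = 0 + 0 + 1 − 1 = 0.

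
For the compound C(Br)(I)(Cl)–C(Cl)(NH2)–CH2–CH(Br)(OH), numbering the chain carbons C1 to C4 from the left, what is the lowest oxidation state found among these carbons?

-2

Bonds to more-electronegative neighbours contribute +1 each, bonds to H or metals contribute −1 each, and C–C bonds contribute 0. Tallying each carbon:
C1: 1C, 1Cl, 1Br, 1I → 0 + 1 + 1 + 1 = +3
C2: 2C, 1N, 1Cl → 0 + 1 + 1 = +2
C3: 2C, 2H → 0 − 2 = -2
C4: 1C, 1H, 1O, 1Br → 0 − 1 + 1 + 1 = +1
The lowest value is -2.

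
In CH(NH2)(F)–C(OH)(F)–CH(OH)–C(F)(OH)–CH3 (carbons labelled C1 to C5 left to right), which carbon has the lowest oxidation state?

Tallying each carbon's bonds:
C1: 1C, 1H, 1N, 1F → 0 − 1 + 1 + 1 = +1
C2: 2C, 1O, 1F → 0 + 1 + 1 = +2
C3: 2C, 1H, 1O → 0 − 1 + 1 = 0
C4: 2C, 1O, 1F → 0 + 1 + 1 = +2
C5: 1C, 3H → 0 − 3 = -3
The most reduced carbon is C5 at -3.

C5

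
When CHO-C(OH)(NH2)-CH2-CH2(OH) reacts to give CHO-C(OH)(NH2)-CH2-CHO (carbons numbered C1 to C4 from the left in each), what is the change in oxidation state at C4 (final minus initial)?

+2

Before: C4 has 1 bond to C, 2 bonds to H, 1 bond to O → oxidation state -1.
After: C4 has 1 bond to C, 1 bond to H, 2 bonds to O → oxidation state +1.
Δ = +1 − (-1) = +2, so this is an oxidation at C4.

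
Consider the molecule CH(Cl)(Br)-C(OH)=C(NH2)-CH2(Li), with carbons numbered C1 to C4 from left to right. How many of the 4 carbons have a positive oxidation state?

Assign +1 per bond to O/N/halogen, −1 per bond to H or an electropositive element, and 0 per bond to carbon. Tallying each carbon:
C1: 1C, 1H, 1Cl, 1Br → 0 − 1 + 1 + 1 = +1
C2: 3C, 1O → 0 + 1 = +1
C3: 3C, 1N → 0 + 1 = +1
C4: 1C, 2H, 1Li → 0 − 2 − 1 = -3
3 carbons (C1, C2, C3) meet the condition.

3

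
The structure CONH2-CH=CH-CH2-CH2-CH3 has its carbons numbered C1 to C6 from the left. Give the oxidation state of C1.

Each bond to a more electronegative atom (O, N, halogen) counts +1, each bond to a less electronegative atom (H, metal, B, Si) counts −1, and each C–C bond counts 0.
C1 has one bond to C (0), a double bond to O (2×+1 = +2), one bond to N (+1).
Oxidation state = 0 + 2 + 1 = +3.

+3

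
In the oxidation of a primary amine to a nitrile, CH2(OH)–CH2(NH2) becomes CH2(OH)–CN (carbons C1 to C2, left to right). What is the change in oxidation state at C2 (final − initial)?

Before: C2 has 1 bond to C, 2 bonds to H, 1 bond to N → oxidation state -1.
After: C2 has 1 bond to C, 3 bonds to N → oxidation state +3.
Δ = +3 − (-1) = +4, so this is an oxidation at C2.

+4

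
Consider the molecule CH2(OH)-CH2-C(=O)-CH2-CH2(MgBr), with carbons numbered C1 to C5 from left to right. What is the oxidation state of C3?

C3 has one bond to C (0), one bond to C (0), a double bond to O (2×+1 = +2).
Oxidation state = 0 + 0 + 2 = +2.

+2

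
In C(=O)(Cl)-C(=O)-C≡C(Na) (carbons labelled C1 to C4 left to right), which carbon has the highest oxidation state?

C1

Bonds to more-electronegative neighbours contribute +1 each, bonds to H or metals contribute −1 each, and C–C bonds contribute 0. Tallying each carbon:
C1: 1C, 2O, 1Cl → 0 + 2 + 1 = +3
C2: 2C, 2O → 0 + 2 = +2
C3: 4C → 0 = 0
C4: 3C, 1Na → 0 − 1 = -1
The most oxidised carbon is C1 at +3.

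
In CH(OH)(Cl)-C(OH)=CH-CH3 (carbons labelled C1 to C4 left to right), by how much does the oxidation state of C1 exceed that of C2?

C1: 1C, 1H, 1O, 1Cl → 0 − 1 + 1 + 1 = +1
C2: 3C, 1O → 0 + 1 = +1
Difference: +1 − (+1) = 0.

0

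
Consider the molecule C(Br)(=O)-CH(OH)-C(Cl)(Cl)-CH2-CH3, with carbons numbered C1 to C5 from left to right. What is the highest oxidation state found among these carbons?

Tallying each carbon's bonds:
C1: 1C, 2O, 1Br → 0 + 2 + 1 = +3
C2: 2C, 1H, 1O → 0 − 1 + 1 = 0
C3: 2C, 2Cl → 0 + 2 = +2
C4: 2C, 2H → 0 − 2 = -2
C5: 1C, 3H → 0 − 3 = -3
The highest value is +3.

+3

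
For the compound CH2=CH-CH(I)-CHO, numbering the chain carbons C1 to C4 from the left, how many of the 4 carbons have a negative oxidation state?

Tallying each carbon's bonds:
C1: 2C, 2H → 0 − 2 = -2
C2: 3C, 1H → 0 − 1 = -1
C3: 2C, 1H, 1I → 0 − 1 + 1 = 0
C4: 1C, 1H, 2O → 0 − 1 + 2 = +1
2 carbons (C1, C2) meet the condition.

2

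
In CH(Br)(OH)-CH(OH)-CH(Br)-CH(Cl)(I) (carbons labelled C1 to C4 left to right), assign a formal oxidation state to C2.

0

Count +1 for every bond to an atom more electronegative than carbon and −1 for every bond to one less electronegative; C–C bonds are 0.
C2 has one bond to C (0), one bond to C (0), one bond to O (+1), one bond to H (-1).
Oxidation state = 0 + 0 + 1 − 1 = 0.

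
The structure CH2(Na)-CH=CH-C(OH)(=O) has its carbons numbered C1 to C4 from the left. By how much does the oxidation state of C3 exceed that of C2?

C3: 3C, 1H → 0 − 1 = -1
C2: 3C, 1H → 0 − 1 = -1
Difference: -1 − (-1) = 0.

0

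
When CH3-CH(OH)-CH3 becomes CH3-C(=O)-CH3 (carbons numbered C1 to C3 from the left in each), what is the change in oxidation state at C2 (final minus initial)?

+2

Before: C2 has 2 bonds to C, 1 bond to H, 1 bond to O → oxidation state 0.
After: C2 has 2 bonds to C, 2 bonds to O → oxidation state +2.
Δ = +2 − (0) = +2, so this is an oxidation at C2.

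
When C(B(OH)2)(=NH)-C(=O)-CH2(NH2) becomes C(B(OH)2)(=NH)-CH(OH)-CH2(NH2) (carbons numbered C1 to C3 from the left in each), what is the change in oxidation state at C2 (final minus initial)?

Before: C2 has 2 bonds to C, 2 bonds to O → oxidation state +2.
After: C2 has 2 bonds to C, 1 bond to H, 1 bond to O → oxidation state 0.
Δ = 0 − (+2) = -2, so this is a reduction at C2.

-2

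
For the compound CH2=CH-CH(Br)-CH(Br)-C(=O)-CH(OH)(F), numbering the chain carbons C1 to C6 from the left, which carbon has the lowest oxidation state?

Bonds to more-electronegative neighbours contribute +1 each, bonds to H or metals contribute −1 each, and C–C bonds contribute 0. Tallying each carbon:
C1: 2C, 2H → 0 − 2 = -2
C2: 3C, 1H → 0 − 1 = -1
C3: 2C, 1H, 1Br → 0 − 1 + 1 = 0
C4: 2C, 1H, 1Br → 0 − 1 + 1 = 0
C5: 2C, 2O → 0 + 2 = +2
C6: 1C, 1H, 1O, 1F → 0 − 1 + 1 + 1 = +1
The most reduced carbon is C1 at -2.

C1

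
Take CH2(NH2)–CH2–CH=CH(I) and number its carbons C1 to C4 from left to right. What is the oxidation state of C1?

C1 has one bond to C (0), one bond to H (-1), one bond to H (-1), one bond to N (+1).
Oxidation state = 0 − 1 − 1 + 1 = -1.

-1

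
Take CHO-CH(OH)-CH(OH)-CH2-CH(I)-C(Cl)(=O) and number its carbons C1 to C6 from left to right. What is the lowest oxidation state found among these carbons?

Tallying each carbon's bonds:
C1: 1C, 1H, 2O → 0 − 1 + 2 = +1
C2: 2C, 1H, 1O → 0 − 1 + 1 = 0
C3: 2C, 1H, 1O → 0 − 1 + 1 = 0
C4: 2C, 2H → 0 − 2 = -2
C5: 2C, 1H, 1I → 0 − 1 + 1 = 0
C6: 1C, 2O, 1Cl → 0 + 2 + 1 = +3
The lowest value is -2.

-2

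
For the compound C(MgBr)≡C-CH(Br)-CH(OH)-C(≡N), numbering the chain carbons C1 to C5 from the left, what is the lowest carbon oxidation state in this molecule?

-1

Tallying each carbon's bonds:
C1: 3C, 1Mg → 0 − 1 = -1
C2: 4C → 0 = 0
C3: 2C, 1H, 1Br → 0 − 1 + 1 = 0
C4: 2C, 1H, 1O → 0 − 1 + 1 = 0
C5: 1C, 3N → 0 + 3 = +3
The lowest value is -1.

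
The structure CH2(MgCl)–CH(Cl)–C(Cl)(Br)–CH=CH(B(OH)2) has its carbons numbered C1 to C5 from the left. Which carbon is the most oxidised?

C3

Tallying each carbon's bonds:
C1: 1C, 2H, 1Mg → 0 − 2 − 1 = -3
C2: 2C, 1H, 1Cl → 0 − 1 + 1 = 0
C3: 2C, 1Cl, 1Br → 0 + 1 + 1 = +2
C4: 3C, 1H → 0 − 1 = -1
C5: 2C, 1H, 1B → 0 − 1 − 1 = -2
The most oxidised carbon is C3 at +2.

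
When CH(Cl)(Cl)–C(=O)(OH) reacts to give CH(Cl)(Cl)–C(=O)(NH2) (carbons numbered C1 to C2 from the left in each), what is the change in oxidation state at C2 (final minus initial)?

0

Before: C2 has 1 bond to C, 3 bonds to O → oxidation state +3.
After: C2 has 1 bond to C, 2 bonds to O, 1 bond to N → oxidation state +3.
Δ = +3 − (+3) = 0, so no net redox change at C2.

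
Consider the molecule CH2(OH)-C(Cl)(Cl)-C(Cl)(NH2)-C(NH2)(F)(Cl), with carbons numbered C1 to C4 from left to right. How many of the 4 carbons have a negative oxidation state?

Each bond to a more electronegative atom (O, N, halogen) counts +1, each bond to a less electronegative atom (H, metal, B, Si) counts −1, and each C–C bond counts 0. Tallying each carbon:
C1: 1C, 2H, 1O → 0 − 2 + 1 = -1
C2: 2C, 2Cl → 0 + 2 = +2
C3: 2C, 1N, 1Cl → 0 + 1 + 1 = +2
C4: 1C, 1N, 1F, 1Cl → 0 + 1 + 1 + 1 = +3
1 carbon (C1) meets the condition.

1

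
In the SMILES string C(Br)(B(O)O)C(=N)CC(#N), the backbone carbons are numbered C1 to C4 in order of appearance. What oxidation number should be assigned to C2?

C2 has one bond to C (0), one bond to C (0), a double bond to N (2×+1 = +2).
Oxidation state = 0 + 0 + 2 = +2.

+2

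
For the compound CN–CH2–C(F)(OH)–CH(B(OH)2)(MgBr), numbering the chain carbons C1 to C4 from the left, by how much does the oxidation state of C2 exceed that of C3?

C2: 2C, 2H → 0 − 2 = -2
C3: 2C, 1O, 1F → 0 + 1 + 1 = +2
Difference: -2 − (+2) = -4.

-4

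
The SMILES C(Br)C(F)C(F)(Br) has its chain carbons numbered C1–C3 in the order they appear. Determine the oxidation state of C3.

+1

C3 has one bond to C (0), one bond to F (+1), one bond to Br (+1), one bond to H (-1).
Oxidation state = 0 + 1 + 1 − 1 = +1.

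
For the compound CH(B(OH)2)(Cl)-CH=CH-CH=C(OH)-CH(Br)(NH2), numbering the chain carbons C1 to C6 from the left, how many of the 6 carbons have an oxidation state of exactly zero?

0

Tallying each carbon's bonds:
C1: 1C, 1H, 1Cl, 1B → 0 − 1 + 1 − 1 = -1
C2: 3C, 1H → 0 − 1 = -1
C3: 3C, 1H → 0 − 1 = -1
C4: 3C, 1H → 0 − 1 = -1
C5: 3C, 1O → 0 + 1 = +1
C6: 1C, 1H, 1N, 1Br → 0 − 1 + 1 + 1 = +1
0 carbons meet the condition.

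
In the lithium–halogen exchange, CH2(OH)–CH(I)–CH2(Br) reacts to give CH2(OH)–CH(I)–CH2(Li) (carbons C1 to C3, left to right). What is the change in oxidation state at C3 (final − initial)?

Before: C3 has 1 bond to C, 2 bonds to H, 1 bond to Br → oxidation state -1.
After: C3 has 1 bond to C, 2 bonds to H, 1 bond to Li → oxidation state -3.
Δ = -3 − (-1) = -2, so this is a reduction at C3.

-2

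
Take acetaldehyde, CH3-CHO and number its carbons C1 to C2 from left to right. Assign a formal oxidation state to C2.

C2 has one bond to H (-1), a double bond to O (2×+1 = +2), one bond to C (0).
Oxidation state = -1 + 2 + 0 = +1.

+1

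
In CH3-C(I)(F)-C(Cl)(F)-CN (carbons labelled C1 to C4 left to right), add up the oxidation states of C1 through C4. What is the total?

Bonds to more-electronegative neighbours contribute +1 each, bonds to H or metals contribute −1 each, and C–C bonds contribute 0. Tallying each carbon:
C1: 1C, 3H → 0 − 3 = -3
C2: 2C, 1F, 1I → 0 + 1 + 1 = +2
C3: 2C, 1F, 1Cl → 0 + 1 + 1 = +2
C4: 1C, 3N → 0 + 3 = +3
Sum = -3 + 2 + 2 + 3 = +4.

+4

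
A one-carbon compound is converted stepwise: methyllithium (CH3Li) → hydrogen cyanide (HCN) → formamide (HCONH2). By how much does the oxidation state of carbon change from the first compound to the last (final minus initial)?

+6

Carbon oxidation states along the series — methyllithium: -4, hydrogen cyanide: +2, formamide: +2.
Net change = +2 − (-4) = +6.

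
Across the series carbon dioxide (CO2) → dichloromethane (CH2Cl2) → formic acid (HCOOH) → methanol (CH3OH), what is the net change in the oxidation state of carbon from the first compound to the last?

-6

Carbon oxidation states along the series — carbon dioxide: +4, dichloromethane: 0, formic acid: +2, methanol: -2.
Net change = -2 − (+4) = -6.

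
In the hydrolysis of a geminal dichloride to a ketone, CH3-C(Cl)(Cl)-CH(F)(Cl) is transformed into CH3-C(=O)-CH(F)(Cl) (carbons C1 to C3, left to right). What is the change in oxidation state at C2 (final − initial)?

Before: C2 has 2 bonds to C, 2 bonds to Cl → oxidation state +2.
After: C2 has 2 bonds to C, 2 bonds to O → oxidation state +2.
Δ = +2 − (+2) = 0, so no net redox change at C2.

0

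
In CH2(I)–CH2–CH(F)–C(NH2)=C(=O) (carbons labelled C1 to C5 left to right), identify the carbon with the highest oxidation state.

C5

Assign +1 per bond to O/N/halogen, −1 per bond to H or an electropositive element, and 0 per bond to carbon. Tallying each carbon:
C1: 1C, 2H, 1I → 0 − 2 + 1 = -1
C2: 2C, 2H → 0 − 2 = -2
C3: 2C, 1H, 1F → 0 − 1 + 1 = 0
C4: 3C, 1N → 0 + 1 = +1
C5: 2C, 2O → 0 + 2 = +2
The most oxidised carbon is C5 at +2.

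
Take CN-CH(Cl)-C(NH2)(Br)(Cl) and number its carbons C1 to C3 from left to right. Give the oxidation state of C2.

C2 has one bond to C (0), one bond to C (0), one bond to Cl (+1), one bond to H (-1).
Oxidation state = 0 + 0 + 1 − 1 = 0.

0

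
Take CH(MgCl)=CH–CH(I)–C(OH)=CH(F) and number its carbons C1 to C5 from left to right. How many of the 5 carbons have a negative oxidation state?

2

Tallying each carbon's bonds:
C1: 2C, 1H, 1Mg → 0 − 1 − 1 = -2
C2: 3C, 1H → 0 − 1 = -1
C3: 2C, 1H, 1I → 0 − 1 + 1 = 0
C4: 3C, 1O → 0 + 1 = +1
C5: 2C, 1H, 1F → 0 − 1 + 1 = 0
2 carbons (C1, C2) meet the condition.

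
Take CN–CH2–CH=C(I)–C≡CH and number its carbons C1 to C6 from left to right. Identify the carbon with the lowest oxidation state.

Bonds to more-electronegative neighbours contribute +1 each, bonds to H or metals contribute −1 each, and C–C bonds contribute 0. Tallying each carbon:
C1: 1C, 3N → 0 + 3 = +3
C2: 2C, 2H → 0 − 2 = -2
C3: 3C, 1H → 0 − 1 = -1
C4: 3C, 1I → 0 + 1 = +1
C5: 4C → 0 = 0
C6: 3C, 1H → 0 − 1 = -1
The most reduced carbon is C2 at -2.

C2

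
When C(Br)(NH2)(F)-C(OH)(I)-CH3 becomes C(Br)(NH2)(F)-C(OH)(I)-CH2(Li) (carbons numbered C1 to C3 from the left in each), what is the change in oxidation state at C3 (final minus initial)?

Before: C3 has 1 bond to C, 3 bonds to H → oxidation state -3.
After: C3 has 1 bond to C, 2 bonds to H, 1 bond to Li → oxidation state -3.
Δ = -3 − (-3) = 0, so no net redox change at C3.

0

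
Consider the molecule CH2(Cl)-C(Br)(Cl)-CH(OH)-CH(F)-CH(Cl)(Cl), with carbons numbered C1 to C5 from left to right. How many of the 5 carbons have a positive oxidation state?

Each bond to a more electronegative atom (O, N, halogen) counts +1, each bond to a less electronegative atom (H, metal, B, Si) counts −1, and each C–C bond counts 0. Tallying each carbon:
C1: 1C, 2H, 1Cl → 0 − 2 + 1 = -1
C2: 2C, 1Cl, 1Br → 0 + 1 + 1 = +2
C3: 2C, 1H, 1O → 0 − 1 + 1 = 0
C4: 2C, 1H, 1F → 0 − 1 + 1 = 0
C5: 1C, 1H, 2Cl → 0 − 1 + 2 = +1
2 carbons (C2, C5) meet the condition.

2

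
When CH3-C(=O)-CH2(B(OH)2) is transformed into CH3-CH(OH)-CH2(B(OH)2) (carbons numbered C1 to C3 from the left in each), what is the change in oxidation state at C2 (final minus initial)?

-2

Before: C2 has 2 bonds to C, 2 bonds to O → oxidation state +2.
After: C2 has 2 bonds to C, 1 bond to H, 1 bond to O → oxidation state 0.
Δ = 0 − (+2) = -2, so this is a reduction at C2.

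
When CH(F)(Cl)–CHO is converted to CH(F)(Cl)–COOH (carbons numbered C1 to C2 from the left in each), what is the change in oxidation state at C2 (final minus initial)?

+2

Before: C2 has 1 bond to C, 1 bond to H, 2 bonds to O → oxidation state +1.
After: C2 has 1 bond to C, 3 bonds to O → oxidation state +3.
Δ = +3 − (+1) = +2, so this is an oxidation at C2.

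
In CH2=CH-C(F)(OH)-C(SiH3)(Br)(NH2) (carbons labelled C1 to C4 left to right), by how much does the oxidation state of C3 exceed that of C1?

+4

C3: 2C, 1O, 1F → 0 + 1 + 1 = +2
C1: 2C, 2H → 0 − 2 = -2
Difference: +2 − (-2) = +4.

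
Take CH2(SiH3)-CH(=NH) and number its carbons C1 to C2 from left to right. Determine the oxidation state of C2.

C2 has one bond to C (0), a double bond to N (2×+1 = +2), one bond to H (-1).
Oxidation state = 0 + 2 − 1 = +1.

+1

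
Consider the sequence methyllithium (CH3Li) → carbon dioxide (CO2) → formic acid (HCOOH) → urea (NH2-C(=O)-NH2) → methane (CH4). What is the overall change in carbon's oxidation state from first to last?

Carbon oxidation states along the series — methyllithium: -4, carbon dioxide: +4, formic acid: +2, urea: +4, methane: -4.
Net change = -4 − (-4) = 0.

0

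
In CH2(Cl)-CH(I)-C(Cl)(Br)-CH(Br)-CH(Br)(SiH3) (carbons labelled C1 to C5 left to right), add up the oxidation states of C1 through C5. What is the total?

Bonds to more-electronegative neighbours contribute +1 each, bonds to H or metals contribute −1 each, and C–C bonds contribute 0. Tallying each carbon:
C1: 1C, 2H, 1Cl → 0 − 2 + 1 = -1
C2: 2C, 1H, 1I → 0 − 1 + 1 = 0
C3: 2C, 1Cl, 1Br → 0 + 1 + 1 = +2
C4: 2C, 1H, 1Br → 0 − 1 + 1 = 0
C5: 1C, 1H, 1Br, 1Si → 0 − 1 + 1 − 1 = -1
Sum = -1 + 0 + 2 + 0 − 1 = 0.

0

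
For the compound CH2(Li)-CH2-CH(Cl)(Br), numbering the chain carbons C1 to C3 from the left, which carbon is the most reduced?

Tallying each carbon's bonds:
C1: 1C, 2H, 1Li → 0 − 2 − 1 = -3
C2: 2C, 2H → 0 − 2 = -2
C3: 1C, 1H, 1Cl, 1Br → 0 − 1 + 1 + 1 = +1
The most reduced carbon is C1 at -3.

C1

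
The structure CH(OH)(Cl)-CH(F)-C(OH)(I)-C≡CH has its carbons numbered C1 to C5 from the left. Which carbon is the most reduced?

Bonds to more-electronegative neighbours contribute +1 each, bonds to H or metals contribute −1 each, and C–C bonds contribute 0. Tallying each carbon:
C1: 1C, 1H, 1O, 1Cl → 0 − 1 + 1 + 1 = +1
C2: 2C, 1H, 1F → 0 − 1 + 1 = 0
C3: 2C, 1O, 1I → 0 + 1 + 1 = +2
C4: 4C → 0 = 0
C5: 3C, 1H → 0 − 1 = -1
The most reduced carbon is C5 at -1.

C5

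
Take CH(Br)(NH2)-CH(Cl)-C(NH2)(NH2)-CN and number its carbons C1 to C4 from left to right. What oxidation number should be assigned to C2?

0

Count +1 for every bond to an atom more electronegative than carbon and −1 for every bond to one less electronegative; C–C bonds are 0.
C2 has one bond to C (0), one bond to C (0), one bond to Cl (+1), one bond to H (-1).
Oxidation state = 0 + 0 + 1 − 1 = 0.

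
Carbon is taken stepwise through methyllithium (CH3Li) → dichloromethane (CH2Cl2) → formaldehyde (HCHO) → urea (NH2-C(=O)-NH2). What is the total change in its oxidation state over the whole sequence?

+8

Carbon oxidation states along the series — methyllithium: -4, dichloromethane: 0, formaldehyde: 0, urea: +4.
Net change = +4 − (-4) = +8.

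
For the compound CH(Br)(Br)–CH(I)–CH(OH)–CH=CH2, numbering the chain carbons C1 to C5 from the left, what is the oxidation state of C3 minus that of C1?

C3: 2C, 1H, 1O → 0 − 1 + 1 = 0
C1: 1C, 1H, 2Br → 0 − 1 + 2 = +1
Difference: 0 − (+1) = -1.

-1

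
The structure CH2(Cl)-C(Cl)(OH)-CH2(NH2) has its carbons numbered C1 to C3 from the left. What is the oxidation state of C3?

-1

C3 has one bond to C (0), one bond to H (-1), one bond to N (+1), one bond to H (-1).
Oxidation state = 0 − 1 + 1 − 1 = -1.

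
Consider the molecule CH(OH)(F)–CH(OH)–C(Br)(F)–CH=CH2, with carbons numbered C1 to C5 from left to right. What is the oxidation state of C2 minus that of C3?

-2

C2: 2C, 1H, 1O → 0 − 1 + 1 = 0
C3: 2C, 1F, 1Br → 0 + 1 + 1 = +2
Difference: 0 − (+2) = -2.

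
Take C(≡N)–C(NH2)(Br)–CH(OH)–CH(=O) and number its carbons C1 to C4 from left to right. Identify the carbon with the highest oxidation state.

C1

Bonds to more-electronegative neighbours contribute +1 each, bonds to H or metals contribute −1 each, and C–C bonds contribute 0. Tallying each carbon:
C1: 1C, 3N → 0 + 3 = +3
C2: 2C, 1N, 1Br → 0 + 1 + 1 = +2
C3: 2C, 1H, 1O → 0 − 1 + 1 = 0
C4: 1C, 1H, 2O → 0 − 1 + 2 = +1
The most oxidised carbon is C1 at +3.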